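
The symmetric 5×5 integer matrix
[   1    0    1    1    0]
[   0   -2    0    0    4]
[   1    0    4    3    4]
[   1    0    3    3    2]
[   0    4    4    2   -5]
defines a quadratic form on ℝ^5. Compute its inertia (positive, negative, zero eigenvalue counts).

Answer: (3, 2, 0)

Derivation:
step 0: pivot 1 → sign +
step 1: pivot -2 → sign −
step 2: pivot 3 → sign +
step 3: pivot 2/3 → sign +
step 4: pivot -3 → sign −
signature = (3, 2, 0)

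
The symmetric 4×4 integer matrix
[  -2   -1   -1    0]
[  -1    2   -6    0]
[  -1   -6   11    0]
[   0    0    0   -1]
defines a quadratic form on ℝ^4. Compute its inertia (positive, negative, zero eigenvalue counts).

step 0: pivot -2 → sign −
step 1: pivot 5/2 → sign +
step 2: pivot -3/5 → sign −
step 3: pivot -1 → sign −
signature = (1, 3, 0)

Answer: (1, 3, 0)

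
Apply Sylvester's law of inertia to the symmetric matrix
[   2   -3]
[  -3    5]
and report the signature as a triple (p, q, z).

Answer: (2, 0, 0)

Derivation:
step 0: pivot 2 → sign +
step 1: pivot 1/2 → sign +
signature = (2, 0, 0)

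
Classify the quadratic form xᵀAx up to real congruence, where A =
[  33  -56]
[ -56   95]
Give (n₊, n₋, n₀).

step 0: pivot 33 → sign +
step 1: pivot -1/33 → sign −
signature = (1, 1, 0)

Answer: (1, 1, 0)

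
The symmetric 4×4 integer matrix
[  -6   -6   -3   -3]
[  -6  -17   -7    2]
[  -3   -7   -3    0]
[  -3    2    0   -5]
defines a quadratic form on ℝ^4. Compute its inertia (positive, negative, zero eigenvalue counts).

Answer: (1, 3, 0)

Derivation:
step 0: pivot -6 → sign −
step 1: pivot -11 → sign −
step 2: pivot -1/22 → sign −
step 3: pivot 1 → sign +
signature = (1, 3, 0)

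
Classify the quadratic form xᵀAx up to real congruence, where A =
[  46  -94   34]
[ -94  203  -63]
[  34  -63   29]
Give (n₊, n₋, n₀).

step 0: pivot 46 → sign +
step 1: pivot 251/23 → sign +
step 2: pivot 6/251 → sign +
signature = (3, 0, 0)

Answer: (3, 0, 0)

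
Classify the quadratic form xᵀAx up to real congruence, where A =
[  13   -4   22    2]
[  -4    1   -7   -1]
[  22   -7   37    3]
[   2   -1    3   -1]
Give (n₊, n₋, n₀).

Answer: (1, 2, 1)

Derivation:
step 0: pivot 13 → sign +
step 1: pivot -3/13 → sign −
step 2: pivot -2/3 → sign −
step 3: row/col 3 already zero → sign 0
signature = (1, 2, 1)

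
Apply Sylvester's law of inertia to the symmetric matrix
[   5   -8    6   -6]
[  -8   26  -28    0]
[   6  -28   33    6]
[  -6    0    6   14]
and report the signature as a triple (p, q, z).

step 0: pivot 5 → sign +
step 1: pivot 66/5 → sign +
step 2: pivot 5/33 → sign +
step 3: pivot -2/5 → sign −
signature = (3, 1, 0)

Answer: (3, 1, 0)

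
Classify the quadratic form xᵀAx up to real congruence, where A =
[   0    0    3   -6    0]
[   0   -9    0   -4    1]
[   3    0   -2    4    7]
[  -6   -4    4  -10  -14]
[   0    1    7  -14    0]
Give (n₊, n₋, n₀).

Answer: (2, 3, 0)

Derivation:
step 0: pivot -9 → sign −
step 1: pivot -2 → sign −
step 2: pivot 9/2 → sign +
step 3: pivot -2/9 → sign −
step 4: pivot 1 → sign +
signature = (2, 3, 0)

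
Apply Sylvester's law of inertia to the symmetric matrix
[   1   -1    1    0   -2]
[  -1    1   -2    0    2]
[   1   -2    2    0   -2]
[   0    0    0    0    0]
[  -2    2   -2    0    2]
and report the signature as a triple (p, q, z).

step 0: pivot 1 → sign +
step 1: pivot 1 → sign +
step 2: pivot -1 → sign −
step 3: pivot -2 → sign −
step 4: row/col 4 already zero → sign 0
signature = (2, 2, 1)

Answer: (2, 2, 1)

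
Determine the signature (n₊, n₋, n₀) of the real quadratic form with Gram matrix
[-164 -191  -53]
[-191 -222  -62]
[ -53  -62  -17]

step 0: pivot -164 → sign −
step 1: pivot 73/164 → sign +
step 2: pivot -3/73 → sign −
signature = (1, 2, 0)

Answer: (1, 2, 0)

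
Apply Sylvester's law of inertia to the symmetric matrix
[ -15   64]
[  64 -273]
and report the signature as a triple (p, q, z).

Answer: (1, 1, 0)

Derivation:
step 0: pivot -15 → sign −
step 1: pivot 1/15 → sign +
signature = (1, 1, 0)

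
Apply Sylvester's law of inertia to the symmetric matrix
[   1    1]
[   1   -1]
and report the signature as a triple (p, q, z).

step 0: pivot 1 → sign +
step 1: pivot -2 → sign −
signature = (1, 1, 0)

Answer: (1, 1, 0)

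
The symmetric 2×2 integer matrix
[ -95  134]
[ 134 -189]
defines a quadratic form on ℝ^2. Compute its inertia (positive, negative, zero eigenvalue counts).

step 0: pivot -95 → sign −
step 1: pivot 1/95 → sign +
signature = (1, 1, 0)

Answer: (1, 1, 0)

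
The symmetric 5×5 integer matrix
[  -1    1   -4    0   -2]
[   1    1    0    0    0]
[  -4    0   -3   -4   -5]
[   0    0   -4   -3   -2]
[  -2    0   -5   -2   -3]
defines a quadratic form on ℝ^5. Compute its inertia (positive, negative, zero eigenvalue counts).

Answer: (3, 2, 0)

Derivation:
step 0: pivot -1 → sign −
step 1: pivot 2 → sign +
step 2: pivot 5 → sign +
step 3: pivot -31/5 → sign −
step 4: pivot 2/31 → sign +
signature = (3, 2, 0)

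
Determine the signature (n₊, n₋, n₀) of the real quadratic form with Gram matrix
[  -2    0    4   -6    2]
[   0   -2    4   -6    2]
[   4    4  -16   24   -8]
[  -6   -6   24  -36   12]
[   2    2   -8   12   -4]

Answer: (0, 2, 3)

Derivation:
step 0: pivot -2 → sign −
step 1: pivot -2 → sign −
step 2: row/col 2 already zero → sign 0
step 3: row/col 3 already zero → sign 0
step 4: row/col 4 already zero → sign 0
signature = (0, 2, 3)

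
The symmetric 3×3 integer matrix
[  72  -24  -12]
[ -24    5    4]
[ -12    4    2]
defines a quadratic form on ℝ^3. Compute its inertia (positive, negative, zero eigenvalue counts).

Answer: (1, 1, 1)

Derivation:
step 0: pivot 72 → sign +
step 1: pivot -3 → sign −
step 2: row/col 2 already zero → sign 0
signature = (1, 1, 1)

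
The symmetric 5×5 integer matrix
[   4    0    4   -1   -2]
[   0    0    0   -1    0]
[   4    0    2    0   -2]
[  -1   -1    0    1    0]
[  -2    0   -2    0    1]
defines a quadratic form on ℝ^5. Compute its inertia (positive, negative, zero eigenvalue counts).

step 0: pivot 4 → sign +
step 1: pivot -2 → sign −
step 2: pivot 5/4 → sign +
step 3: pivot -4/5 → sign −
step 4: row/col 4 already zero → sign 0
signature = (2, 2, 1)

Answer: (2, 2, 1)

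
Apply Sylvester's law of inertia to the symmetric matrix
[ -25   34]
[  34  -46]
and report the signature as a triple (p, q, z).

step 0: pivot -25 → sign −
step 1: pivot 6/25 → sign +
signature = (1, 1, 0)

Answer: (1, 1, 0)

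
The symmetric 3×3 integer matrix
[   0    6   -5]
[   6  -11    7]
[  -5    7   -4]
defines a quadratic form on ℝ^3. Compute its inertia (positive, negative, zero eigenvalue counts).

Answer: (2, 1, 0)

Derivation:
step 0: pivot -11 → sign −
step 1: pivot 36/11 → sign +
step 2: pivot 1/36 → sign +
signature = (2, 1, 0)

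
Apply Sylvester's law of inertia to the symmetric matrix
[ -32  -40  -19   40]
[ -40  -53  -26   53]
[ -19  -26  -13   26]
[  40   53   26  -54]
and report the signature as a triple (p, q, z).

step 0: pivot -32 → sign −
step 1: pivot -3 → sign −
step 2: pivot -1/32 → sign −
step 3: pivot -1 → sign −
signature = (0, 4, 0)

Answer: (0, 4, 0)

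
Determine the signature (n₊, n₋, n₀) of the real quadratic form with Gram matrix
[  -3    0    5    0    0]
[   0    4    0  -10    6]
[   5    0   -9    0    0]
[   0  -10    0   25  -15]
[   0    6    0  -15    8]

Answer: (1, 3, 1)

Derivation:
step 0: pivot -3 → sign −
step 1: pivot 4 → sign +
step 2: pivot -2/3 → sign −
step 3: pivot -1 → sign −
step 4: row/col 4 already zero → sign 0
signature = (1, 3, 1)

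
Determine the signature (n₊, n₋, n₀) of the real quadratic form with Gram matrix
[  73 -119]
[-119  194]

step 0: pivot 73 → sign +
step 1: pivot 1/73 → sign +
signature = (2, 0, 0)

Answer: (2, 0, 0)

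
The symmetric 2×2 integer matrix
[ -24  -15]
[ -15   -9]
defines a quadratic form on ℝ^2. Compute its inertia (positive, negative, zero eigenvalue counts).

Answer: (1, 1, 0)

Derivation:
step 0: pivot -24 → sign −
step 1: pivot 3/8 → sign +
signature = (1, 1, 0)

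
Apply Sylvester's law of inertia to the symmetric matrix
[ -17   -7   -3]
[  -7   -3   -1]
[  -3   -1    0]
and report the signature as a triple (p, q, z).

step 0: pivot -17 → sign −
step 1: pivot -2/17 → sign −
step 2: pivot 1 → sign +
signature = (1, 2, 0)

Answer: (1, 2, 0)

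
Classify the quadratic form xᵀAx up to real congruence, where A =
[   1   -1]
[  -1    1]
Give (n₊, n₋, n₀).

step 0: pivot 1 → sign +
step 1: row/col 1 already zero → sign 0
signature = (1, 0, 1)

Answer: (1, 0, 1)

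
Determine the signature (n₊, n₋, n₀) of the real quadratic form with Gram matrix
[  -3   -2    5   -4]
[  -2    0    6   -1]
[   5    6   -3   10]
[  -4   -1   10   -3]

Answer: (2, 1, 1)

Derivation:
step 0: pivot -3 → sign −
step 1: pivot 4/3 → sign +
step 2: pivot 1/4 → sign +
step 3: row/col 3 already zero → sign 0
signature = (2, 1, 1)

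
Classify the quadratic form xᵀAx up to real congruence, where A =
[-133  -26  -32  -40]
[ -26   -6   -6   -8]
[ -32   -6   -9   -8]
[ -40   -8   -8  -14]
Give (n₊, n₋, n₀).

step 0: pivot -133 → sign −
step 1: pivot -122/133 → sign −
step 2: pivot -75/61 → sign −
step 3: pivot 2/25 → sign +
signature = (1, 3, 0)

Answer: (1, 3, 0)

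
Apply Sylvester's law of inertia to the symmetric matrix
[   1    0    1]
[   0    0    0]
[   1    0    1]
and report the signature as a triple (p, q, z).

step 0: pivot 1 → sign +
step 1: row/col 1 already zero → sign 0
step 2: row/col 2 already zero → sign 0
signature = (1, 0, 2)

Answer: (1, 0, 2)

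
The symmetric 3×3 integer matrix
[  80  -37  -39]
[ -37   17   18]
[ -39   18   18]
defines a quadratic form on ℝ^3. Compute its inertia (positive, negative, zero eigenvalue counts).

Answer: (1, 2, 0)

Derivation:
step 0: pivot 80 → sign +
step 1: pivot -9/80 → sign −
step 2: pivot -1 → sign −
signature = (1, 2, 0)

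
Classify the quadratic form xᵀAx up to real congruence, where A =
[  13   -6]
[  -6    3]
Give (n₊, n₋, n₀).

step 0: pivot 13 → sign +
step 1: pivot 3/13 → sign +
signature = (2, 0, 0)

Answer: (2, 0, 0)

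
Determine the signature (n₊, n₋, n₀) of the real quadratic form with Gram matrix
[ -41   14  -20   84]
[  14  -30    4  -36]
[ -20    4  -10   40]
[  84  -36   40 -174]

step 0: pivot -41 → sign −
step 1: pivot -1034/41 → sign −
step 2: pivot 38/517 → sign +
step 3: pivot -2/19 → sign −
signature = (1, 3, 0)

Answer: (1, 3, 0)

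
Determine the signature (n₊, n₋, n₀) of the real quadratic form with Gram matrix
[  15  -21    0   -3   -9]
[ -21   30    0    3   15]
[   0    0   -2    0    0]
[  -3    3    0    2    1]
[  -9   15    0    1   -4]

Answer: (2, 3, 0)

Derivation:
step 0: pivot 15 → sign +
step 1: pivot 3/5 → sign +
step 2: pivot -2 → sign −
step 3: pivot -1 → sign −
step 4: pivot -3 → sign −
signature = (2, 3, 0)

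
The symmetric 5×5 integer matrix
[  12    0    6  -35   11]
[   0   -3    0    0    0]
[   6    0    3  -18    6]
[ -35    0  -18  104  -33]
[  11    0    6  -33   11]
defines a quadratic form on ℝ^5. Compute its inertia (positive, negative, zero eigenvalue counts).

Answer: (3, 2, 0)

Derivation:
step 0: pivot 12 → sign +
step 1: pivot -3 → sign −
step 2: pivot 23/12 → sign +
step 3: pivot -3/23 → sign −
step 4: pivot 1 → sign +
signature = (3, 2, 0)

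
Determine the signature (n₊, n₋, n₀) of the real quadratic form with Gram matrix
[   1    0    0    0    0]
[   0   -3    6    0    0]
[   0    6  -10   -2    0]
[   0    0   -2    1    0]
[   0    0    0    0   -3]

step 0: pivot 1 → sign +
step 1: pivot -3 → sign −
step 2: pivot 2 → sign +
step 3: pivot -1 → sign −
step 4: pivot -3 → sign −
signature = (2, 3, 0)

Answer: (2, 3, 0)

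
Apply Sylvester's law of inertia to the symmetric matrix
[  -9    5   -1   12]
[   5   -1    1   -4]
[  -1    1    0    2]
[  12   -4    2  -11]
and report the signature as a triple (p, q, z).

step 0: pivot -9 → sign −
step 1: pivot 16/9 → sign +
step 2: pivot 1 → sign +
step 3: row/col 3 already zero → sign 0
signature = (2, 1, 1)

Answer: (2, 1, 1)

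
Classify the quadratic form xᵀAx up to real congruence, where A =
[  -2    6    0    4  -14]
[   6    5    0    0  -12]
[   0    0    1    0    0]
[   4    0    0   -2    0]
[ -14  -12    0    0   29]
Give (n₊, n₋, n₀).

step 0: pivot -2 → sign −
step 1: pivot 23 → sign +
step 2: pivot 1 → sign +
step 3: pivot -6/23 → sign −
step 4: pivot 1/3 → sign +
signature = (3, 2, 0)

Answer: (3, 2, 0)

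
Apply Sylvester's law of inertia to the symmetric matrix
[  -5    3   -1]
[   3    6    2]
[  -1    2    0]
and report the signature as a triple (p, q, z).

Answer: (1, 2, 0)

Derivation:
step 0: pivot -5 → sign −
step 1: pivot 39/5 → sign +
step 2: pivot -2/39 → sign −
signature = (1, 2, 0)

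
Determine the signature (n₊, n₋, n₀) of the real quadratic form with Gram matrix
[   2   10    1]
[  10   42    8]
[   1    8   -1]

step 0: pivot 2 → sign +
step 1: pivot -8 → sign −
step 2: pivot -3/8 → sign −
signature = (1, 2, 0)

Answer: (1, 2, 0)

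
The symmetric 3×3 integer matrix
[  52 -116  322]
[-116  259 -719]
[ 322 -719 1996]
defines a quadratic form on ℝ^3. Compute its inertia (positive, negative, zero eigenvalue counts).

step 0: pivot 52 → sign +
step 1: pivot 3/13 → sign +
step 2: row/col 2 already zero → sign 0
signature = (2, 0, 1)

Answer: (2, 0, 1)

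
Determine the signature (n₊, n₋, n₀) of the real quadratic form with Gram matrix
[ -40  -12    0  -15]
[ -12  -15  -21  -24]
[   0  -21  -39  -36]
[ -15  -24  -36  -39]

step 0: pivot -40 → sign −
step 1: pivot -57/5 → sign −
step 2: pivot -6/19 → sign −
step 3: row/col 3 already zero → sign 0
signature = (0, 3, 1)

Answer: (0, 3, 1)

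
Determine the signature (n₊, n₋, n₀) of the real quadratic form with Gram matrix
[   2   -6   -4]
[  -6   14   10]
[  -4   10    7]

Answer: (1, 1, 1)

Derivation:
step 0: pivot 2 → sign +
step 1: pivot -4 → sign −
step 2: row/col 2 already zero → sign 0
signature = (1, 1, 1)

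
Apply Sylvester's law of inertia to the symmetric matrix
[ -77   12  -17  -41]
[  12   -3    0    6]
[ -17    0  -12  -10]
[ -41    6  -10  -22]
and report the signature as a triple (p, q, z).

Answer: (0, 4, 0)

Derivation:
step 0: pivot -77 → sign −
step 1: pivot -87/77 → sign −
step 2: pivot -59/29 → sign −
step 3: pivot -2/59 → sign −
signature = (0, 4, 0)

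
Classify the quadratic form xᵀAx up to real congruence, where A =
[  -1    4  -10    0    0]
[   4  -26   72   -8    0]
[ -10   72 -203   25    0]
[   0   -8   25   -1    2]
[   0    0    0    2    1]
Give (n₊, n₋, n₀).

Answer: (2, 3, 0)

Derivation:
step 0: pivot -1 → sign −
step 1: pivot -10 → sign −
step 2: pivot -3/5 → sign −
step 3: pivot 6 → sign +
step 4: pivot 1/3 → sign +
signature = (2, 3, 0)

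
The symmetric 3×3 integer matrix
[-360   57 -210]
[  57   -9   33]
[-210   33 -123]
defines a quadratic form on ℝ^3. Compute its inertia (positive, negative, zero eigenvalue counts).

Answer: (1, 2, 0)

Derivation:
step 0: pivot -360 → sign −
step 1: pivot 1/40 → sign +
step 2: pivot -3 → sign −
signature = (1, 2, 0)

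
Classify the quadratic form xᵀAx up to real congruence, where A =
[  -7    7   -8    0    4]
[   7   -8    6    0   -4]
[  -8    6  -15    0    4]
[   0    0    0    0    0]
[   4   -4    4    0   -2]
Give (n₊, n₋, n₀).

step 0: pivot -7 → sign −
step 1: pivot -1 → sign −
step 2: pivot -13/7 → sign −
step 3: pivot 6/13 → sign +
step 4: row/col 4 already zero → sign 0
signature = (1, 3, 1)

Answer: (1, 3, 1)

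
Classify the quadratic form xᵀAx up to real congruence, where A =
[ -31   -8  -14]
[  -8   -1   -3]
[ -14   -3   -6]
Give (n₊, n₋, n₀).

step 0: pivot -31 → sign −
step 1: pivot 33/31 → sign +
step 2: pivot -1/33 → sign −
signature = (1, 2, 0)

Answer: (1, 2, 0)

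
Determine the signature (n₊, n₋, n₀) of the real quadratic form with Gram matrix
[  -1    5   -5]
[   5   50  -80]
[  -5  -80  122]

step 0: pivot -1 → sign −
step 1: pivot 75 → sign +
step 2: row/col 2 already zero → sign 0
signature = (1, 1, 1)

Answer: (1, 1, 1)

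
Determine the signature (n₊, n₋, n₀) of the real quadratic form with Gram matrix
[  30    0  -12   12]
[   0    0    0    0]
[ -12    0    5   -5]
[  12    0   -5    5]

Answer: (2, 0, 2)

Derivation:
step 0: pivot 30 → sign +
step 1: pivot 1/5 → sign +
step 2: row/col 2 already zero → sign 0
step 3: row/col 3 already zero → sign 0
signature = (2, 0, 2)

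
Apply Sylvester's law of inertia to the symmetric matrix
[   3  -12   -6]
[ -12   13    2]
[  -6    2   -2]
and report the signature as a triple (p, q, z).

step 0: pivot 3 → sign +
step 1: pivot -35 → sign −
step 2: pivot -6/35 → sign −
signature = (1, 2, 0)

Answer: (1, 2, 0)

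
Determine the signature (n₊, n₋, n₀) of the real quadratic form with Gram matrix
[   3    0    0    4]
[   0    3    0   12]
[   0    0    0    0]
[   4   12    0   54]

Answer: (3, 0, 1)

Derivation:
step 0: pivot 3 → sign +
step 1: pivot 3 → sign +
step 2: pivot 2/3 → sign +
step 3: row/col 3 already zero → sign 0
signature = (3, 0, 1)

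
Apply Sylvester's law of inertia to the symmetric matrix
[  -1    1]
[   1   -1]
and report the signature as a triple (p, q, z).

step 0: pivot -1 → sign −
step 1: row/col 1 already zero → sign 0
signature = (0, 1, 1)

Answer: (0, 1, 1)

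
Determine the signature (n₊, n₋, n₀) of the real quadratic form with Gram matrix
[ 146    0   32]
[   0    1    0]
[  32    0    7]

step 0: pivot 146 → sign +
step 1: pivot 1 → sign +
step 2: pivot -1/73 → sign −
signature = (2, 1, 0)

Answer: (2, 1, 0)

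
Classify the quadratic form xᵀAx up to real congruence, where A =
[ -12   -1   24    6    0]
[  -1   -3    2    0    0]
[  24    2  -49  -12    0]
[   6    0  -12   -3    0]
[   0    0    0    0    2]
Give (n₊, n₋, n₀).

step 0: pivot -12 → sign −
step 1: pivot -35/12 → sign −
step 2: pivot -1 → sign −
step 3: pivot 3/35 → sign +
step 4: pivot 2 → sign +
signature = (2, 3, 0)

Answer: (2, 3, 0)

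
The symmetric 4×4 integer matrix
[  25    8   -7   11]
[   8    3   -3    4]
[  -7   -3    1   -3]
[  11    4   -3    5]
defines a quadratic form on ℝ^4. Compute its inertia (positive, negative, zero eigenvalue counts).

step 0: pivot 25 → sign +
step 1: pivot 11/25 → sign +
step 2: pivot -25/11 → sign −
step 3: row/col 3 already zero → sign 0
signature = (2, 1, 1)

Answer: (2, 1, 1)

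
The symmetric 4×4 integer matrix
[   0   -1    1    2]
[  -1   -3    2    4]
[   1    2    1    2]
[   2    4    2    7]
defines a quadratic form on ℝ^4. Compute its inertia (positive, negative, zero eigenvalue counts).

Answer: (3, 1, 0)

Derivation:
step 0: pivot -3 → sign −
step 1: pivot 1/3 → sign +
step 2: pivot 2 → sign +
step 3: pivot 3 → sign +
signature = (3, 1, 0)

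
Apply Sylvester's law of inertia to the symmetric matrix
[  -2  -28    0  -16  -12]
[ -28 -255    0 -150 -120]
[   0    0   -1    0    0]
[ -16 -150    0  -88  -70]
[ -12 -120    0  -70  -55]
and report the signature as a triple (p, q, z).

Answer: (2, 2, 1)

Derivation:
step 0: pivot -2 → sign −
step 1: pivot 137 → sign +
step 2: pivot -1 → sign −
step 3: pivot 4/137 → sign +
step 4: row/col 4 already zero → sign 0
signature = (2, 2, 1)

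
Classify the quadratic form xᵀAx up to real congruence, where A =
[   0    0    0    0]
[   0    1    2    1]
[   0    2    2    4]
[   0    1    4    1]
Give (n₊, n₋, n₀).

step 0: pivot 1 → sign +
step 1: pivot -2 → sign −
step 2: pivot 2 → sign +
step 3: row/col 3 already zero → sign 0
signature = (2, 1, 1)

Answer: (2, 1, 1)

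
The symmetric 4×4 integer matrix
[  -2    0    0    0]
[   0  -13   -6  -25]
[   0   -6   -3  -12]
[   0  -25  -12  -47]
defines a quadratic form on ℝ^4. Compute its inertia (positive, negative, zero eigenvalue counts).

step 0: pivot -2 → sign −
step 1: pivot -13 → sign −
step 2: pivot -3/13 → sign −
step 3: pivot 2 → sign +
signature = (1, 3, 0)

Answer: (1, 3, 0)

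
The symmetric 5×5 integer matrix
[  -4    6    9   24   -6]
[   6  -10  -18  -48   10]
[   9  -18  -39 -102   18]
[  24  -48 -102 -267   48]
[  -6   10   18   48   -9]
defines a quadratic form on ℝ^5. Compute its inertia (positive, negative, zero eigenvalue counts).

step 0: pivot -4 → sign −
step 1: pivot -1 → sign −
step 2: pivot 3/2 → sign +
step 3: pivot -3 → sign −
step 4: pivot 1 → sign +
signature = (2, 3, 0)

Answer: (2, 3, 0)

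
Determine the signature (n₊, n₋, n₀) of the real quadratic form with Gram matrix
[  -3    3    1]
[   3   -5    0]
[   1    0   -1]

step 0: pivot -3 → sign −
step 1: pivot -2 → sign −
step 2: pivot -1/6 → sign −
signature = (0, 3, 0)

Answer: (0, 3, 0)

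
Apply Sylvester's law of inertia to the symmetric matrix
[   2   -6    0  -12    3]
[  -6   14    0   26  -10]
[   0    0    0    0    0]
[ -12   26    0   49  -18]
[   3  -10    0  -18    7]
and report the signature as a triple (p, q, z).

step 0: pivot 2 → sign +
step 1: pivot -4 → sign −
step 2: pivot 2 → sign +
step 3: pivot -3/8 → sign −
step 4: row/col 4 already zero → sign 0
signature = (2, 2, 1)

Answer: (2, 2, 1)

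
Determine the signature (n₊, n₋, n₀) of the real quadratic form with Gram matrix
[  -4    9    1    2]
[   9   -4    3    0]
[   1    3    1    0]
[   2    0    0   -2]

step 0: pivot -4 → sign −
step 1: pivot 65/4 → sign +
step 2: pivot -29/65 → sign −
step 3: pivot -6/29 → sign −
signature = (1, 3, 0)

Answer: (1, 3, 0)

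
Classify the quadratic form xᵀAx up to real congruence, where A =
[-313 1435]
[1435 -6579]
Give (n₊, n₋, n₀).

Answer: (0, 2, 0)

Derivation:
step 0: pivot -313 → sign −
step 1: pivot -2/313 → sign −
signature = (0, 2, 0)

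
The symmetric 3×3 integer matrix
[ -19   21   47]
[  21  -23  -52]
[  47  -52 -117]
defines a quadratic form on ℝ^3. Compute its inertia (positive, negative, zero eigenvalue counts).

Answer: (1, 2, 0)

Derivation:
step 0: pivot -19 → sign −
step 1: pivot 4/19 → sign +
step 2: pivot -3/4 → sign −
signature = (1, 2, 0)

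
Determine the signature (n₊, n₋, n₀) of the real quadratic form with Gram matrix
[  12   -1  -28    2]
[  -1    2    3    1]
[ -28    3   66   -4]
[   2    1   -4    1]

Answer: (3, 1, 0)

Derivation:
step 0: pivot 12 → sign +
step 1: pivot 23/12 → sign +
step 2: pivot 10/23 → sign +
step 3: pivot -1/5 → sign −
signature = (3, 1, 0)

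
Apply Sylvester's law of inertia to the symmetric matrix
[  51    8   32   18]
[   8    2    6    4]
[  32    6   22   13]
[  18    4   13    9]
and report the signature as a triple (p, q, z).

step 0: pivot 51 → sign +
step 1: pivot 38/51 → sign +
step 2: pivot 12/19 → sign +
step 3: pivot 3/4 → sign +
signature = (4, 0, 0)

Answer: (4, 0, 0)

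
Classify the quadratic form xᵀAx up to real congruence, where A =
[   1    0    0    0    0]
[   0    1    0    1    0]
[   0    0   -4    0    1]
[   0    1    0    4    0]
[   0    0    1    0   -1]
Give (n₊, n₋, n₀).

Answer: (3, 2, 0)

Derivation:
step 0: pivot 1 → sign +
step 1: pivot 1 → sign +
step 2: pivot -4 → sign −
step 3: pivot 3 → sign +
step 4: pivot -3/4 → sign −
signature = (3, 2, 0)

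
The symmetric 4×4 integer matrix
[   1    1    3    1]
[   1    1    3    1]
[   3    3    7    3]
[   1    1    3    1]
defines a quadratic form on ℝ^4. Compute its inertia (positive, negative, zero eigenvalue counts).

Answer: (1, 1, 2)

Derivation:
step 0: pivot 1 → sign +
step 1: pivot -2 → sign −
step 2: row/col 2 already zero → sign 0
step 3: row/col 3 already zero → sign 0
signature = (1, 1, 2)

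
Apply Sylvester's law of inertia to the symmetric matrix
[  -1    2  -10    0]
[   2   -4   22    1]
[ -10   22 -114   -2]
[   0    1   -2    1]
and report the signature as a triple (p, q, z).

step 0: pivot -1 → sign −
step 1: pivot -14 → sign −
step 2: pivot 2/7 → sign +
step 3: pivot -1/2 → sign −
signature = (1, 3, 0)

Answer: (1, 3, 0)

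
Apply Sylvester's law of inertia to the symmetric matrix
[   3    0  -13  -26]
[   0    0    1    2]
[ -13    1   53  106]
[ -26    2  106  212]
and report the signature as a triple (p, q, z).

step 0: pivot 3 → sign +
step 1: pivot -10/3 → sign −
step 2: pivot 3/10 → sign +
step 3: row/col 3 already zero → sign 0
signature = (2, 1, 1)

Answer: (2, 1, 1)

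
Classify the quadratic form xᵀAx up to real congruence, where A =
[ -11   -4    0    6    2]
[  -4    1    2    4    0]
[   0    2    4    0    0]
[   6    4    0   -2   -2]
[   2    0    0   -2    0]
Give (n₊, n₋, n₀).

step 0: pivot -11 → sign −
step 1: pivot 27/11 → sign +
step 2: pivot 64/27 → sign +
step 3: pivot -1 → sign −
step 4: row/col 4 already zero → sign 0
signature = (2, 2, 1)

Answer: (2, 2, 1)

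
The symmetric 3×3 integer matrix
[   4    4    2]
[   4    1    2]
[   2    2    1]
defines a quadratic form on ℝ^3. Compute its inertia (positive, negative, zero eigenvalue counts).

Answer: (1, 1, 1)

Derivation:
step 0: pivot 4 → sign +
step 1: pivot -3 → sign −
step 2: row/col 2 already zero → sign 0
signature = (1, 1, 1)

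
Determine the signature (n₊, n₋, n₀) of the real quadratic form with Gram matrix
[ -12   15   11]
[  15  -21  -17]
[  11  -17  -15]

Answer: (0, 3, 0)

Derivation:
step 0: pivot -12 → sign −
step 1: pivot -9/4 → sign −
step 2: pivot -2/9 → sign −
signature = (0, 3, 0)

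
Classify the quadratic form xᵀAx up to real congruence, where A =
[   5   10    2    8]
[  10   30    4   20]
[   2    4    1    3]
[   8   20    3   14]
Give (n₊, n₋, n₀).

Answer: (3, 1, 0)

Derivation:
step 0: pivot 5 → sign +
step 1: pivot 10 → sign +
step 2: pivot 1/5 → sign +
step 3: pivot -3/5 → sign −
signature = (3, 1, 0)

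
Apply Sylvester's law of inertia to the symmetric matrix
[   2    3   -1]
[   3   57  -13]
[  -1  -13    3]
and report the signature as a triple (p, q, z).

step 0: pivot 2 → sign +
step 1: pivot 105/2 → sign +
step 2: pivot -2/105 → sign −
signature = (2, 1, 0)

Answer: (2, 1, 0)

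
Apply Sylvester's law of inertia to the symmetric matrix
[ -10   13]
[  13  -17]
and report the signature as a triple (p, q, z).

Answer: (0, 2, 0)

Derivation:
step 0: pivot -10 → sign −
step 1: pivot -1/10 → sign −
signature = (0, 2, 0)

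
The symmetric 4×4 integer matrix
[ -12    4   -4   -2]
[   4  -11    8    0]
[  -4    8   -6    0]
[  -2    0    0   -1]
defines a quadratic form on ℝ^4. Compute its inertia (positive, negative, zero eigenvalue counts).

step 0: pivot -12 → sign −
step 1: pivot -29/3 → sign −
step 2: pivot -2/29 → sign −
step 3: row/col 3 already zero → sign 0
signature = (0, 3, 1)

Answer: (0, 3, 1)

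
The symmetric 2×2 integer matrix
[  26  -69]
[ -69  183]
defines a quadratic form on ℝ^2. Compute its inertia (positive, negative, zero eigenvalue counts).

step 0: pivot 26 → sign +
step 1: pivot -3/26 → sign −
signature = (1, 1, 0)

Answer: (1, 1, 0)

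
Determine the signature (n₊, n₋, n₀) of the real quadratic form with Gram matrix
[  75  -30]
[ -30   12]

Answer: (1, 0, 1)

Derivation:
step 0: pivot 75 → sign +
step 1: row/col 1 already zero → sign 0
signature = (1, 0, 1)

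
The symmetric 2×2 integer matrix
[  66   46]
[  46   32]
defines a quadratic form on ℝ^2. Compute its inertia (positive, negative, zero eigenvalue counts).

step 0: pivot 66 → sign +
step 1: pivot -2/33 → sign −
signature = (1, 1, 0)

Answer: (1, 1, 0)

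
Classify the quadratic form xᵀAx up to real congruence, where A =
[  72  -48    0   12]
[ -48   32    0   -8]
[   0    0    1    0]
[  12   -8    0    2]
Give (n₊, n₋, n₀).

step 0: pivot 72 → sign +
step 1: pivot 1 → sign +
step 2: row/col 2 already zero → sign 0
step 3: row/col 3 already zero → sign 0
signature = (2, 0, 2)

Answer: (2, 0, 2)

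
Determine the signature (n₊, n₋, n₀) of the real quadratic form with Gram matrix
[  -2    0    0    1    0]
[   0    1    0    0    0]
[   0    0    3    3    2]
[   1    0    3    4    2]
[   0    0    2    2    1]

step 0: pivot -2 → sign −
step 1: pivot 1 → sign +
step 2: pivot 3 → sign +
step 3: pivot 3/2 → sign +
step 4: pivot -1/3 → sign −
signature = (3, 2, 0)

Answer: (3, 2, 0)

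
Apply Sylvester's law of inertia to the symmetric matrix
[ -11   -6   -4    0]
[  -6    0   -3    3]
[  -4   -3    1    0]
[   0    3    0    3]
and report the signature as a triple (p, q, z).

step 0: pivot -11 → sign −
step 1: pivot 36/11 → sign +
step 2: pivot 9/4 → sign +
step 3: row/col 3 already zero → sign 0
signature = (2, 1, 1)

Answer: (2, 1, 1)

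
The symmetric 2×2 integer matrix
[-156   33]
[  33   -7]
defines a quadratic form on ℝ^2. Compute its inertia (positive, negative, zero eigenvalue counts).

Answer: (0, 2, 0)

Derivation:
step 0: pivot -156 → sign −
step 1: pivot -1/52 → sign −
signature = (0, 2, 0)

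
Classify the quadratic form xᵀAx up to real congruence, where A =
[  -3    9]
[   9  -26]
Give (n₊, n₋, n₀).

step 0: pivot -3 → sign −
step 1: pivot 1 → sign +
signature = (1, 1, 0)

Answer: (1, 1, 0)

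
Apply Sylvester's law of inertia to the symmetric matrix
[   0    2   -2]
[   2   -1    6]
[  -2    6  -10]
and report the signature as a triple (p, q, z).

Answer: (2, 1, 0)

Derivation:
step 0: pivot -1 → sign −
step 1: pivot 4 → sign +
step 2: pivot 1 → sign +
signature = (2, 1, 0)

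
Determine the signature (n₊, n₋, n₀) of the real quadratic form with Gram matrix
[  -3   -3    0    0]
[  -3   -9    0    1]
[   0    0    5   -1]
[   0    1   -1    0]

step 0: pivot -3 → sign −
step 1: pivot -6 → sign −
step 2: pivot 5 → sign +
step 3: pivot -1/30 → sign −
signature = (1, 3, 0)

Answer: (1, 3, 0)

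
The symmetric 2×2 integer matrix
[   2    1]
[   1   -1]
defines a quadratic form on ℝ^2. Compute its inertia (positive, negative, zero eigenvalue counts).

step 0: pivot 2 → sign +
step 1: pivot -3/2 → sign −
signature = (1, 1, 0)

Answer: (1, 1, 0)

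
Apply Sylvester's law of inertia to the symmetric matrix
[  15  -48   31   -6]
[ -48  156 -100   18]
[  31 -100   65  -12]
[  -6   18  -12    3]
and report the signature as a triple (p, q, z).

Answer: (3, 0, 1)

Derivation:
step 0: pivot 15 → sign +
step 1: pivot 12/5 → sign +
step 2: pivot 2/3 → sign +
step 3: row/col 3 already zero → sign 0
signature = (3, 0, 1)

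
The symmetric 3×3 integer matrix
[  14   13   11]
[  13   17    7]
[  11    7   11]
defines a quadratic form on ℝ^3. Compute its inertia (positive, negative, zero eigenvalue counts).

Answer: (3, 0, 0)

Derivation:
step 0: pivot 14 → sign +
step 1: pivot 69/14 → sign +
step 2: pivot 6/23 → sign +
signature = (3, 0, 0)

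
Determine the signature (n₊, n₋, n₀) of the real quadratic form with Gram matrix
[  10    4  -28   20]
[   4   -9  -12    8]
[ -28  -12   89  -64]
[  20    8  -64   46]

step 0: pivot 10 → sign +
step 1: pivot -53/5 → sign −
step 2: pivot 565/53 → sign +
step 3: pivot -2/565 → sign −
signature = (2, 2, 0)

Answer: (2, 2, 0)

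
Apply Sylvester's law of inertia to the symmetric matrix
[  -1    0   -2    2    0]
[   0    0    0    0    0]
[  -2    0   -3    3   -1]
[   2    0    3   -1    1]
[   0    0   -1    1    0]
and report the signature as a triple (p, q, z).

Answer: (2, 2, 1)

Derivation:
step 0: pivot -1 → sign −
step 1: pivot 1 → sign +
step 2: pivot 2 → sign +
step 3: pivot -1 → sign −
step 4: row/col 4 already zero → sign 0
signature = (2, 2, 1)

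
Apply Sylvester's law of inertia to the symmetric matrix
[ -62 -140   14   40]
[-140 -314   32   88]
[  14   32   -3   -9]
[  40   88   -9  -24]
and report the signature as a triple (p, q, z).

step 0: pivot -62 → sign −
step 1: pivot 66/31 → sign +
step 2: pivot 1/11 → sign +
step 3: pivot -3 → sign −
signature = (2, 2, 0)

Answer: (2, 2, 0)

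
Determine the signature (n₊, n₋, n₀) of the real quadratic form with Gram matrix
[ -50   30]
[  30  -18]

step 0: pivot -50 → sign −
step 1: row/col 1 already zero → sign 0
signature = (0, 1, 1)

Answer: (0, 1, 1)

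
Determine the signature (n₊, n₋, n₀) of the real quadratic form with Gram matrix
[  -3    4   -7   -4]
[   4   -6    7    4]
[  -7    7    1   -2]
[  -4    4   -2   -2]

step 0: pivot -3 → sign −
step 1: pivot -2/3 → sign −
step 2: pivot 51/2 → sign +
step 3: pivot 6/17 → sign +
signature = (2, 2, 0)

Answer: (2, 2, 0)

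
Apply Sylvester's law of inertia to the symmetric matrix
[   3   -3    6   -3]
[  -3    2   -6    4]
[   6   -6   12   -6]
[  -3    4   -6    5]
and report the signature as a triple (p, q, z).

step 0: pivot 3 → sign +
step 1: pivot -1 → sign −
step 2: pivot 3 → sign +
step 3: row/col 3 already zero → sign 0
signature = (2, 1, 1)

Answer: (2, 1, 1)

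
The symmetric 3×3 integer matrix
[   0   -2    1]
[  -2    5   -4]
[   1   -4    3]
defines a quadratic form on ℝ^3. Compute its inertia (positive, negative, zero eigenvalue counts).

step 0: pivot 5 → sign +
step 1: pivot -4/5 → sign −
step 2: pivot 1/4 → sign +
signature = (2, 1, 0)

Answer: (2, 1, 0)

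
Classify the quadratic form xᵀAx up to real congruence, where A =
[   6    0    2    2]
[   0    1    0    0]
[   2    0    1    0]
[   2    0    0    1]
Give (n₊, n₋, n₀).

Answer: (3, 1, 0)

Derivation:
step 0: pivot 6 → sign +
step 1: pivot 1 → sign +
step 2: pivot 1/3 → sign +
step 3: pivot -1 → sign −
signature = (3, 1, 0)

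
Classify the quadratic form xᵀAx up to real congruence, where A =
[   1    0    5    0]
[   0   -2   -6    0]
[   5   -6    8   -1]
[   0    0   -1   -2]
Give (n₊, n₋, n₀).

Answer: (2, 2, 0)

Derivation:
step 0: pivot 1 → sign +
step 1: pivot -2 → sign −
step 2: pivot 1 → sign +
step 3: pivot -3 → sign −
signature = (2, 2, 0)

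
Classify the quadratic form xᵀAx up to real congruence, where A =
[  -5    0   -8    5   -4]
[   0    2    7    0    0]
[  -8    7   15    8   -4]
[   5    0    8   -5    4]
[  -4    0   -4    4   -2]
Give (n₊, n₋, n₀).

Answer: (2, 2, 1)

Derivation:
step 0: pivot -5 → sign −
step 1: pivot 2 → sign +
step 2: pivot 33/10 → sign +
step 3: pivot -6/11 → sign −
step 4: row/col 4 already zero → sign 0
signature = (2, 2, 1)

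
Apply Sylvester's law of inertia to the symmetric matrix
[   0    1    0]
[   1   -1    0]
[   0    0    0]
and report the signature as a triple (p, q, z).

step 0: pivot -1 → sign −
step 1: pivot 1 → sign +
step 2: row/col 2 already zero → sign 0
signature = (1, 1, 1)

Answer: (1, 1, 1)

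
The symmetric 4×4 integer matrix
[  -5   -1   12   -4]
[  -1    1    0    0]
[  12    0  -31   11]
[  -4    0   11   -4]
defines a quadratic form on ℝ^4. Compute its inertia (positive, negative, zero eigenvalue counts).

step 0: pivot -5 → sign −
step 1: pivot 6/5 → sign +
step 2: pivot -7 → sign −
step 3: pivot -1/21 → sign −
signature = (1, 3, 0)

Answer: (1, 3, 0)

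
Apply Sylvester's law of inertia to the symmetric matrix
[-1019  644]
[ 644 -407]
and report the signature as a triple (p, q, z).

step 0: pivot -1019 → sign −
step 1: pivot 3/1019 → sign +
signature = (1, 1, 0)

Answer: (1, 1, 0)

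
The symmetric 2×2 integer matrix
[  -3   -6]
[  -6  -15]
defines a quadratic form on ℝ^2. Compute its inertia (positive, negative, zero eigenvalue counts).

step 0: pivot -3 → sign −
step 1: pivot -3 → sign −
signature = (0, 2, 0)

Answer: (0, 2, 0)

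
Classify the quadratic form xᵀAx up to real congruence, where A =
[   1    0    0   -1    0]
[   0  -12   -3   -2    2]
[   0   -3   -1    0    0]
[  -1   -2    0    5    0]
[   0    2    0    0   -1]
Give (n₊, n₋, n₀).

step 0: pivot 1 → sign +
step 1: pivot -12 → sign −
step 2: pivot -1/4 → sign −
step 3: pivot 16/3 → sign +
step 4: row/col 4 already zero → sign 0
signature = (2, 2, 1)

Answer: (2, 2, 1)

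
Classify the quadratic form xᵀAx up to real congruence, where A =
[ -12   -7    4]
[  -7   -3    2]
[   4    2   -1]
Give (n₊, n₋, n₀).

step 0: pivot -12 → sign −
step 1: pivot 13/12 → sign +
step 2: pivot 3/13 → sign +
signature = (2, 1, 0)

Answer: (2, 1, 0)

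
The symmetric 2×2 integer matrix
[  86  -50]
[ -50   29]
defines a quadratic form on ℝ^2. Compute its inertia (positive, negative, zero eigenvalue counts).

step 0: pivot 86 → sign +
step 1: pivot -3/43 → sign −
signature = (1, 1, 0)

Answer: (1, 1, 0)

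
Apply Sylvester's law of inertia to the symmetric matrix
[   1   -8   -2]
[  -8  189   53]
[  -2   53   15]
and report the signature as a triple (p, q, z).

step 0: pivot 1 → sign +
step 1: pivot 125 → sign +
step 2: pivot 6/125 → sign +
signature = (3, 0, 0)

Answer: (3, 0, 0)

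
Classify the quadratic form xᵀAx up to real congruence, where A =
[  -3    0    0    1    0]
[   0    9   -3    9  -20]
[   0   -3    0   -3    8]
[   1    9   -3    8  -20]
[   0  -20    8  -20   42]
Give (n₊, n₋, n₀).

step 0: pivot -3 → sign −
step 1: pivot 9 → sign +
step 2: pivot -1 → sign −
step 3: pivot -2/3 → sign −
step 4: pivot -2/3 → sign −
signature = (1, 4, 0)

Answer: (1, 4, 0)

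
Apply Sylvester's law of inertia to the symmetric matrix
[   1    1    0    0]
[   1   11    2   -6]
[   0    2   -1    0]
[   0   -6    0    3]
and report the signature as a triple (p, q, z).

Answer: (3, 1, 0)

Derivation:
step 0: pivot 1 → sign +
step 1: pivot 10 → sign +
step 2: pivot -7/5 → sign −
step 3: pivot 3/7 → sign +
signature = (3, 1, 0)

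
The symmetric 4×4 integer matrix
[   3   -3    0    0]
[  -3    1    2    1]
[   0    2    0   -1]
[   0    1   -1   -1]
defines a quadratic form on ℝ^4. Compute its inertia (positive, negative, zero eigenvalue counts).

step 0: pivot 3 → sign +
step 1: pivot -2 → sign −
step 2: pivot 2 → sign +
step 3: pivot -1/2 → sign −
signature = (2, 2, 0)

Answer: (2, 2, 0)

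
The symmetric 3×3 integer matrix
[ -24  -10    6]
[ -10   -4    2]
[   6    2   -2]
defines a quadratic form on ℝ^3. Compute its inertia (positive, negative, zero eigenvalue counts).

Answer: (1, 2, 0)

Derivation:
step 0: pivot -24 → sign −
step 1: pivot 1/6 → sign +
step 2: pivot -2 → sign −
signature = (1, 2, 0)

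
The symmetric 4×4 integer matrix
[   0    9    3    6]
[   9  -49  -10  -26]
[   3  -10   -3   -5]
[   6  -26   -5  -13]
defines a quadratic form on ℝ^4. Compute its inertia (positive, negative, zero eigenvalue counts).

Answer: (2, 2, 0)

Derivation:
step 0: pivot -49 → sign −
step 1: pivot 81/49 → sign +
step 2: pivot -16/9 → sign −
step 3: pivot 1/16 → sign +
signature = (2, 2, 0)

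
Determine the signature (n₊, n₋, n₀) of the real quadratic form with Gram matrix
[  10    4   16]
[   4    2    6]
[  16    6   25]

step 0: pivot 10 → sign +
step 1: pivot 2/5 → sign +
step 2: pivot -1 → sign −
signature = (2, 1, 0)

Answer: (2, 1, 0)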